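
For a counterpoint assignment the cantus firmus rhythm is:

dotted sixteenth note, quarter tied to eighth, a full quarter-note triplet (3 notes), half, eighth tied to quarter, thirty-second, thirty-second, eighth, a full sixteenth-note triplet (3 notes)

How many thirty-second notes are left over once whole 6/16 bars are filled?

9

One bar of 6/16 = 12 thirty-second notes.
In thirty-second notes: dotted sixteenth note = 3; quarter tied to eighth (quarter + eighth) = 12; a full quarter-note triplet (3 notes) (three triplet quarters span one half) = 16; half = 16; eighth tied to quarter (eighth + quarter) = 12; thirty-second = 1; thirty-second = 1; eighth = 4; a full sixteenth-note triplet (3 notes) (three triplet sixteenths span one eighth) = 4.
Total: 3 + 12 + 16 + 16 + 12 + 1 + 1 + 4 + 4 = 69.
69 ÷ 12 = 5 complete bars with 9 thirty-second notes remaining.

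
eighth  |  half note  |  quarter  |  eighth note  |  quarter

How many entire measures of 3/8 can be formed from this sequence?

One bar of 3/8 = 3 eighth notes.
In eighth notes: eighth = 1; half note = 4; quarter = 2; eighth note = 1; quarter = 2.
Adding: 1 + 4 + 2 + 1 + 2 = 10.
10 ÷ 3 = 3 complete bars with 1 left over.

3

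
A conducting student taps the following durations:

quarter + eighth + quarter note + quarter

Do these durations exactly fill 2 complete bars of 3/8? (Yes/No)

No

One bar of 3/8 = 3 eighth notes, so 2 bars = 6.
Express everything in eighth notes: quarter = 2; eighth = 1; quarter note = 2; quarter = 2.
Altogether 2 + 1 + 2 + 2 = 7.
7 exceeds 6, so the answer is No.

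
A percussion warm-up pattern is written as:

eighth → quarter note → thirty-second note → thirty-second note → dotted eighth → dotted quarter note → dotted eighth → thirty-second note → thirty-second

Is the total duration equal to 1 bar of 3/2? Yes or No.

No

One bar of 3/2 = 48 thirty-second notes.
In thirty-second notes: eighth = 4; quarter note = 8; thirty-second note = 1; thirty-second note = 1; dotted eighth = 6; dotted quarter note = 12; dotted eighth = 6; thirty-second note = 1; thirty-second = 1.
Altogether 4 + 8 + 1 + 1 + 6 + 12 + 6 + 1 + 1 = 40.
40 falls short of 48, so the answer is No.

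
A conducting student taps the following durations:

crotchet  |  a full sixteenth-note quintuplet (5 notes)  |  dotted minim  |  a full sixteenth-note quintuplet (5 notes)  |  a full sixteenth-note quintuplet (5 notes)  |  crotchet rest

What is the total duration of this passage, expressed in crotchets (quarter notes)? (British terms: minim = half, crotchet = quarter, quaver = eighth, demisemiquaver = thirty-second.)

In quarter notes: crotchet = 1; a full sixteenth-note quintuplet (5 notes) (five quintuplet sixteenths span one quarter) = 1; dotted minim = 3; a full sixteenth-note quintuplet (5 notes) (five quintuplet sixteenths span one quarter) = 1; a full sixteenth-note quintuplet (5 notes) (five quintuplet sixteenths span one quarter) = 1; crotchet rest = 1.
Altogether 1 + 1 + 3 + 1 + 1 + 1 = 8 quarter notes.

8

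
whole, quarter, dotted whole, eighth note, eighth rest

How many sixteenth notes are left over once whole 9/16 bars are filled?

3

One bar of 9/16 = 9 sixteenth notes.
Convert each value to sixteenth notes: whole = 16; quarter = 4; dotted whole = 24; eighth note = 2; eighth rest = 2.
Altogether 16 + 4 + 24 + 2 + 2 = 48.
48 ÷ 9 = 5 complete bars with 3 sixteenth notes remaining.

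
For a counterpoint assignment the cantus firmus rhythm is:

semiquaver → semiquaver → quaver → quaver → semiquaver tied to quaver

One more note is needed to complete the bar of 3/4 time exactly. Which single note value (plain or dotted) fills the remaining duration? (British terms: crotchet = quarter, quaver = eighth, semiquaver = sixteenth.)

The bar of 3/4 = 12 sixteenth notes.
Express everything in sixteenth notes: semiquaver = 1; semiquaver = 1; quaver = 2; quaver = 2; semiquaver tied to quaver (semiquaver + quaver) = 3.
Total: 1 + 1 + 2 + 2 + 3 = 9.
Remaining: 12 − 9 = 3 sixteenth notes, which is a dotted eighth note.

dotted eighth note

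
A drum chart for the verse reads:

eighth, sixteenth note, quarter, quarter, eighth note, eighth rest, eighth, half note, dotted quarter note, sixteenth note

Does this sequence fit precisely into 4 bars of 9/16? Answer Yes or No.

One bar of 9/16 = 9 sixteenth notes, so 4 bars = 36.
Convert each value to sixteenth notes: eighth = 2; sixteenth note = 1; quarter = 4; quarter = 4; eighth note = 2; eighth rest = 2; eighth = 2; half note = 8; dotted quarter note = 6; sixteenth note = 1.
Adding: 2 + 1 + 4 + 4 + 2 + 2 + 2 + 8 + 6 + 1 = 32.
32 falls short of 36, so the answer is No.

No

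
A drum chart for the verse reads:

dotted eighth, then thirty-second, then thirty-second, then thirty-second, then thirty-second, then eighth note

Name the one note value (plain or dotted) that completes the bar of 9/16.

The bar of 9/16 = 18 thirty-second notes.
In thirty-second notes: dotted eighth = 6; thirty-second = 1; thirty-second = 1; thirty-second = 1; thirty-second = 1; eighth note = 4.
Total: 6 + 1 + 1 + 1 + 1 + 4 = 14.
Remaining: 18 − 14 = 4 thirty-second notes, which is a eighth note.

eighth note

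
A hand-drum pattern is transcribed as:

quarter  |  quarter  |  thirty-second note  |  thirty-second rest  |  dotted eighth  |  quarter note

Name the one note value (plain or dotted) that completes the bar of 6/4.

half note

The bar of 6/4 = 48 thirty-second notes.
Convert each value to thirty-second notes: quarter = 8; quarter = 8; thirty-second note = 1; thirty-second rest = 1; dotted eighth = 6; quarter note = 8.
Sum: 8 + 8 + 1 + 1 + 6 + 8 = 32.
Remaining: 48 − 32 = 16 thirty-second notes, which is a half note.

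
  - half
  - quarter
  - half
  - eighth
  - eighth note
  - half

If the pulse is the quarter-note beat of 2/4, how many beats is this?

One quarter-note beat = 2 eighth notes.
Working in eighth notes: half = 4; quarter = 2; half = 4; eighth = 1; eighth note = 1; half = 4.
Total: 4 + 2 + 4 + 1 + 1 + 4 = 16.
16 ÷ 2 = 8 beats.

8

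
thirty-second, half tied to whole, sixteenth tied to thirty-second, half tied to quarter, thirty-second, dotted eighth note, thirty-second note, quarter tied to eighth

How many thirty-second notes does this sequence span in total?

96

Express everything in thirty-second notes: thirty-second = 1; half tied to whole (half + whole) = 48; sixteenth tied to thirty-second (sixteenth + thirty-second) = 3; half tied to quarter (half + quarter) = 24; thirty-second = 1; dotted eighth note = 6; thirty-second note = 1; quarter tied to eighth (quarter + eighth) = 12.
Total: 1 + 48 + 3 + 24 + 1 + 6 + 1 + 12 = 96 thirty-second notes.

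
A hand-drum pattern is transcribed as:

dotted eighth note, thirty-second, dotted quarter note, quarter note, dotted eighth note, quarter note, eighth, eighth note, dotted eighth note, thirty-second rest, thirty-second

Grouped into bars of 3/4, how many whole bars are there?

One bar of 3/4 = 24 thirty-second notes.
Convert each value to thirty-second notes: dotted eighth note = 6; thirty-second = 1; dotted quarter note = 12; quarter note = 8; dotted eighth note = 6; quarter note = 8; eighth = 4; eighth note = 4; dotted eighth note = 6; thirty-second rest = 1; thirty-second = 1.
Altogether 6 + 1 + 12 + 8 + 6 + 8 + 4 + 4 + 6 + 1 + 1 = 57.
57 ÷ 24 = 2 complete bars with 9 left over.

2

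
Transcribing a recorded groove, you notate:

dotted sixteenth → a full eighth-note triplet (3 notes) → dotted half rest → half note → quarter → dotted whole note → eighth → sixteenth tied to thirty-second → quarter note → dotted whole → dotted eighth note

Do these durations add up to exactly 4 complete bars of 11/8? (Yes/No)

One bar of 11/8 = 44 thirty-second notes, so 4 bars = 176.
In thirty-second notes: dotted sixteenth = 3; a full eighth-note triplet (3 notes) (three triplet eighths span one quarter) = 8; dotted half rest = 24; half note = 16; quarter = 8; dotted whole note = 48; eighth = 4; sixteenth tied to thirty-second (sixteenth + thirty-second) = 3; quarter note = 8; dotted whole = 48; dotted eighth note = 6.
Sum: 3 + 8 + 24 + 16 + 8 + 48 + 4 + 3 + 8 + 48 + 6 = 176.
176 equals 176, so the answer is Yes.

Yes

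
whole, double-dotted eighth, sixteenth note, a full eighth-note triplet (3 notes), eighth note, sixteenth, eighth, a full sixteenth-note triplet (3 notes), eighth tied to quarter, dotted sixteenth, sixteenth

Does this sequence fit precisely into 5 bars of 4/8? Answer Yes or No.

One bar of 4/8 = 16 thirty-second notes, so 5 bars = 80.
Express everything in thirty-second notes: whole = 32; double-dotted eighth = 7; sixteenth note = 2; a full eighth-note triplet (3 notes) (three triplet eighths span one quarter) = 8; eighth note = 4; sixteenth = 2; eighth = 4; a full sixteenth-note triplet (3 notes) (three triplet sixteenths span one eighth) = 4; eighth tied to quarter (eighth + quarter) = 12; dotted sixteenth = 3; sixteenth = 2.
Sum: 32 + 7 + 2 + 8 + 4 + 2 + 4 + 4 + 12 + 3 + 2 = 80.
80 equals 80, so the answer is Yes.

Yes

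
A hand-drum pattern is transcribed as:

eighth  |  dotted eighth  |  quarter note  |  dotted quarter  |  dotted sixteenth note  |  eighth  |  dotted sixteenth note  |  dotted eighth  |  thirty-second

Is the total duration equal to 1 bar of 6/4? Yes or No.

No

One bar of 6/4 = 48 thirty-second notes.
Convert each value to thirty-second notes: eighth = 4; dotted eighth = 6; quarter note = 8; dotted quarter = 12; dotted sixteenth note = 3; eighth = 4; dotted sixteenth note = 3; dotted eighth = 6; thirty-second = 1.
Total: 4 + 6 + 8 + 12 + 3 + 4 + 3 + 6 + 1 = 47.
47 falls short of 48, so the answer is No.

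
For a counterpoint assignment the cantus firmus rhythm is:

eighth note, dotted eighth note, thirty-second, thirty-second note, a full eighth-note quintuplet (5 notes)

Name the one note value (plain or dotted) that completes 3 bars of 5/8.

3 bars of 5/8 = 60 thirty-second notes.
In thirty-second notes: eighth note = 4; dotted eighth note = 6; thirty-second = 1; thirty-second note = 1; a full eighth-note quintuplet (5 notes) (five quintuplet eighths span one half) = 16.
Adding: 4 + 6 + 1 + 1 + 16 = 28.
Remaining: 60 − 28 = 32 thirty-second notes, which is a whole note.

whole note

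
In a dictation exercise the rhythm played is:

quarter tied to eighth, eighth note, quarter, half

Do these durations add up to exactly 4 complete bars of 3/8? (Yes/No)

No

One bar of 3/8 = 3 eighth notes, so 4 bars = 12.
Each duration in eighth notes: quarter tied to eighth (quarter + eighth) = 3; eighth note = 1; quarter = 2; half = 4.
Altogether 3 + 1 + 2 + 4 = 10.
10 falls short of 12, so the answer is No.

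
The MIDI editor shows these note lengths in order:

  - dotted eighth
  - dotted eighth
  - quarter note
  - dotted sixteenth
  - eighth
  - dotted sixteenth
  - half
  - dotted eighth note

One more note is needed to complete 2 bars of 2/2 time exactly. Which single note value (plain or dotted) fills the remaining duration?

dotted quarter note

2 bars of 2/2 = 64 thirty-second notes.
Express everything in thirty-second notes: dotted eighth = 6; dotted eighth = 6; quarter note = 8; dotted sixteenth = 3; eighth = 4; dotted sixteenth = 3; half = 16; dotted eighth note = 6.
Adding: 6 + 6 + 8 + 3 + 4 + 3 + 16 + 6 = 52.
Remaining: 64 − 52 = 12 thirty-second notes, which is a dotted quarter note.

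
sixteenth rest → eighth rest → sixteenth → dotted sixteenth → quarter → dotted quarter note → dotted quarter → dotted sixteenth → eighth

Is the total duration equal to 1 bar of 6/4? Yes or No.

One bar of 6/4 = 48 thirty-second notes.
In thirty-second notes: sixteenth rest = 2; eighth rest = 4; sixteenth = 2; dotted sixteenth = 3; quarter = 8; dotted quarter note = 12; dotted quarter = 12; dotted sixteenth = 3; eighth = 4.
Sum: 2 + 4 + 2 + 3 + 8 + 12 + 12 + 3 + 4 = 50.
50 exceeds 48, so the answer is No.

No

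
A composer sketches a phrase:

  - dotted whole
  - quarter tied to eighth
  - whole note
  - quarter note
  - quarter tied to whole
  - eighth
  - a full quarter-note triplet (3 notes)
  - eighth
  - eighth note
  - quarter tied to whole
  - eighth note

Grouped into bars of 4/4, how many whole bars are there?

One bar of 4/4 = 8 eighth notes.
In eighth notes: dotted whole = 12; quarter tied to eighth (quarter + eighth) = 3; whole note = 8; quarter note = 2; quarter tied to whole (quarter + whole) = 10; eighth = 1; a full quarter-note triplet (3 notes) (three triplet quarters span one half) = 4; eighth = 1; eighth note = 1; quarter tied to whole (quarter + whole) = 10; eighth note = 1.
Adding: 12 + 3 + 8 + 2 + 10 + 1 + 4 + 1 + 1 + 10 + 1 = 53.
53 ÷ 8 = 6 complete bars with 5 left over.

6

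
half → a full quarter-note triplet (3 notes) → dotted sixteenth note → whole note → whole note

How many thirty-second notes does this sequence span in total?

Working in thirty-second notes: half = 16; a full quarter-note triplet (3 notes) (three triplet quarters span one half) = 16; dotted sixteenth note = 3; whole note = 32; whole note = 32.
Total: 16 + 16 + 3 + 32 + 32 = 99 thirty-second notes.

99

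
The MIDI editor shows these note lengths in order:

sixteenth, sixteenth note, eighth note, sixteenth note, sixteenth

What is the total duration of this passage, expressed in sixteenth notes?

Working in sixteenth notes: sixteenth = 1; sixteenth note = 1; eighth note = 2; sixteenth note = 1; sixteenth = 1.
Altogether 1 + 1 + 2 + 1 + 1 = 6 sixteenth notes.

6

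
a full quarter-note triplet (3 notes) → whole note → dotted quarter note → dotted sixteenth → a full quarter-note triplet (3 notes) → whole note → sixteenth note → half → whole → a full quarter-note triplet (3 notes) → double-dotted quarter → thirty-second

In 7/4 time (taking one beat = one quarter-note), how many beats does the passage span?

One quarter-note beat = 8 thirty-second notes.
Convert each value to thirty-second notes: a full quarter-note triplet (3 notes) (three triplet quarters span one half) = 16; whole note = 32; dotted quarter note = 12; dotted sixteenth = 3; a full quarter-note triplet (3 notes) (three triplet quarters span one half) = 16; whole note = 32; sixteenth note = 2; half = 16; whole = 32; a full quarter-note triplet (3 notes) (three triplet quarters span one half) = 16; double-dotted quarter = 14; thirty-second = 1.
Adding: 16 + 32 + 12 + 3 + 16 + 32 + 2 + 16 + 32 + 16 + 14 + 1 = 192.
192 ÷ 8 = 24 beats.

24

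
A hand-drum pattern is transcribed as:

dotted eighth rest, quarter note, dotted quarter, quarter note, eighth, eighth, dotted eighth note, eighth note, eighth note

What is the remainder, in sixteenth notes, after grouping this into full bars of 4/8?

4

One bar of 4/8 = 8 sixteenth notes.
Each duration in sixteenth notes: dotted eighth rest = 3; quarter note = 4; dotted quarter = 6; quarter note = 4; eighth = 2; eighth = 2; dotted eighth note = 3; eighth note = 2; eighth note = 2.
Altogether 3 + 4 + 6 + 4 + 2 + 2 + 3 + 2 + 2 = 28.
28 ÷ 8 = 3 complete bars with 4 sixteenth notes remaining.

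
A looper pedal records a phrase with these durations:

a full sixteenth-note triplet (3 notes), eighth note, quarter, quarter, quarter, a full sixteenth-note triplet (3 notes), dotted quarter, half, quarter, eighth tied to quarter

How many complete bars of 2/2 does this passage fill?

One bar of 2/2 = 8 eighth notes.
In eighth notes: a full sixteenth-note triplet (3 notes) (three triplet sixteenths span one eighth) = 1; eighth note = 1; quarter = 2; quarter = 2; quarter = 2; a full sixteenth-note triplet (3 notes) (three triplet sixteenths span one eighth) = 1; dotted quarter = 3; half = 4; quarter = 2; eighth tied to quarter (eighth + quarter) = 3.
Altogether 1 + 1 + 2 + 2 + 2 + 1 + 3 + 4 + 2 + 3 = 21.
21 ÷ 8 = 2 complete bars with 5 left over.

2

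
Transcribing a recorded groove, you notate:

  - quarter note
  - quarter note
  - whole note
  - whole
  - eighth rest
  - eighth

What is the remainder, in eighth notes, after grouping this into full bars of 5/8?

One bar of 5/8 = 5 eighth notes.
Working in eighth notes: quarter note = 2; quarter note = 2; whole note = 8; whole = 8; eighth rest = 1; eighth = 1.
Adding: 2 + 2 + 8 + 8 + 1 + 1 = 22.
22 ÷ 5 = 4 complete bars with 2 eighth notes remaining.

2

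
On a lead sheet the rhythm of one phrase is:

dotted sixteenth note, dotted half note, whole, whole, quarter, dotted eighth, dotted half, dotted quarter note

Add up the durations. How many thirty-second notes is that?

Express everything in thirty-second notes: dotted sixteenth note = 3; dotted half note = 24; whole = 32; whole = 32; quarter = 8; dotted eighth = 6; dotted half = 24; dotted quarter note = 12.
Sum: 3 + 24 + 32 + 32 + 8 + 6 + 24 + 12 = 141 thirty-second notes.

141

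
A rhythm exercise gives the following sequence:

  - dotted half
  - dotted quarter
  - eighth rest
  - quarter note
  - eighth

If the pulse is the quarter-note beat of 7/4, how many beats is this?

6.5

One quarter-note beat = 2 eighth notes.
In eighth notes: dotted half = 6; dotted quarter = 3; eighth rest = 1; quarter note = 2; eighth = 1.
Sum: 6 + 3 + 1 + 2 + 1 = 13.
13 ÷ 2 = 6.5 beats.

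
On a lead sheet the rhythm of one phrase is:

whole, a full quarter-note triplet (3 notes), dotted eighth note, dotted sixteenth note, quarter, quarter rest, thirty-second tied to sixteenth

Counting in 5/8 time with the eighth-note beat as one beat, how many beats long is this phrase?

One eighth-note beat = 4 thirty-second notes.
In thirty-second notes: whole = 32; a full quarter-note triplet (3 notes) (three triplet quarters span one half) = 16; dotted eighth note = 6; dotted sixteenth note = 3; quarter = 8; quarter rest = 8; thirty-second tied to sixteenth (thirty-second + sixteenth) = 3.
Adding: 32 + 16 + 6 + 3 + 8 + 8 + 3 = 76.
76 ÷ 4 = 19 beats.

19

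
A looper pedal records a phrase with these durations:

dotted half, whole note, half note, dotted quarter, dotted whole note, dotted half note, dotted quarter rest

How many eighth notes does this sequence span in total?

Convert each value to eighth notes: dotted half = 6; whole note = 8; half note = 4; dotted quarter = 3; dotted whole note = 12; dotted half note = 6; dotted quarter rest = 3.
Adding: 6 + 8 + 4 + 3 + 12 + 6 + 3 = 42 eighth notes.

42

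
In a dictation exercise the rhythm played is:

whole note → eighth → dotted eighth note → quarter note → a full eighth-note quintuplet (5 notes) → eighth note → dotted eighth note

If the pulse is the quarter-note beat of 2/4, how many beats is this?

9.5

One quarter-note beat = 4 sixteenth notes.
Working in sixteenth notes: whole note = 16; eighth = 2; dotted eighth note = 3; quarter note = 4; a full eighth-note quintuplet (5 notes) (five quintuplet eighths span one half) = 8; eighth note = 2; dotted eighth note = 3.
Sum: 16 + 2 + 3 + 4 + 8 + 2 + 3 = 38.
38 ÷ 4 = 9.5 beats.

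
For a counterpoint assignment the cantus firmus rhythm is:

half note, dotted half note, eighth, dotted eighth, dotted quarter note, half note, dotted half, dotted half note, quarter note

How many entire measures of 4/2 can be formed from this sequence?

One bar of 4/2 = 32 sixteenth notes.
Working in sixteenth notes: half note = 8; dotted half note = 12; eighth = 2; dotted eighth = 3; dotted quarter note = 6; half note = 8; dotted half = 12; dotted half note = 12; quarter note = 4.
Adding: 8 + 12 + 2 + 3 + 6 + 8 + 12 + 12 + 4 = 67.
67 ÷ 32 = 2 complete bars with 3 left over.

2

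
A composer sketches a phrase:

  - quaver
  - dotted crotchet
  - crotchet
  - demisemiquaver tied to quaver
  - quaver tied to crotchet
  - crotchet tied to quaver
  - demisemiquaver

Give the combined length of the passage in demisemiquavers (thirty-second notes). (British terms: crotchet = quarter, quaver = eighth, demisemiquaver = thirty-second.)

54

Each duration in thirty-second notes: quaver = 4; dotted crotchet = 12; crotchet = 8; demisemiquaver tied to quaver (demisemiquaver + quaver) = 5; quaver tied to crotchet (quaver + crotchet) = 12; crotchet tied to quaver (crotchet + quaver) = 12; demisemiquaver = 1.
Altogether 4 + 12 + 8 + 5 + 12 + 12 + 1 = 54 thirty-second notes.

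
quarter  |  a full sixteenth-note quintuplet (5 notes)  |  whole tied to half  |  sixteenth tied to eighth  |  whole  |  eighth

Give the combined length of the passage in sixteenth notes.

53

Each duration in sixteenth notes: quarter = 4; a full sixteenth-note quintuplet (5 notes) (five quintuplet sixteenths span one quarter) = 4; whole tied to half (whole + half) = 24; sixteenth tied to eighth (sixteenth + eighth) = 3; whole = 16; eighth = 2.
Sum: 4 + 4 + 24 + 3 + 16 + 2 = 53 sixteenth notes.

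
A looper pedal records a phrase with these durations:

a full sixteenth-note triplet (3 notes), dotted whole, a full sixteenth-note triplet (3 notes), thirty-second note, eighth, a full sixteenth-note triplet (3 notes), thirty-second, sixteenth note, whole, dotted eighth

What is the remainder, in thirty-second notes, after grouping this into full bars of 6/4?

10

One bar of 6/4 = 48 thirty-second notes.
Express everything in thirty-second notes: a full sixteenth-note triplet (3 notes) (three triplet sixteenths span one eighth) = 4; dotted whole = 48; a full sixteenth-note triplet (3 notes) (three triplet sixteenths span one eighth) = 4; thirty-second note = 1; eighth = 4; a full sixteenth-note triplet (3 notes) (three triplet sixteenths span one eighth) = 4; thirty-second = 1; sixteenth note = 2; whole = 32; dotted eighth = 6.
Adding: 4 + 48 + 4 + 1 + 4 + 4 + 1 + 2 + 32 + 6 = 106.
106 ÷ 48 = 2 complete bars with 10 thirty-second notes remaining.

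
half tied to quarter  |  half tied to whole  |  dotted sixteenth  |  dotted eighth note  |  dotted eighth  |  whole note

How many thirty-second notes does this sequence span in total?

119

Express everything in thirty-second notes: half tied to quarter (half + quarter) = 24; half tied to whole (half + whole) = 48; dotted sixteenth = 3; dotted eighth note = 6; dotted eighth = 6; whole note = 32.
Altogether 24 + 48 + 3 + 6 + 6 + 32 = 119 thirty-second notes.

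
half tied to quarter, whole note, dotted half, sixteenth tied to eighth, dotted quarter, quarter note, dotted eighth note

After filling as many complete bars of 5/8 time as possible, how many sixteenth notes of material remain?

One bar of 5/8 = 10 sixteenth notes.
Each duration in sixteenth notes: half tied to quarter (half + quarter) = 12; whole note = 16; dotted half = 12; sixteenth tied to eighth (sixteenth + eighth) = 3; dotted quarter = 6; quarter note = 4; dotted eighth note = 3.
Altogether 12 + 16 + 12 + 3 + 6 + 4 + 3 = 56.
56 ÷ 10 = 5 complete bars with 6 sixteenth notes remaining.

6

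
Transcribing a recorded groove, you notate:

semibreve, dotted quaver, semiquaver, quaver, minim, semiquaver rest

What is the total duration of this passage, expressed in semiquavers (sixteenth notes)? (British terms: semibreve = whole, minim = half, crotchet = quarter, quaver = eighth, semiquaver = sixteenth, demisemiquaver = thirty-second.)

31

Each duration in sixteenth notes: semibreve = 16; dotted quaver = 3; semiquaver = 1; quaver = 2; minim = 8; semiquaver rest = 1.
Total: 16 + 3 + 1 + 2 + 8 + 1 = 31 sixteenth notes.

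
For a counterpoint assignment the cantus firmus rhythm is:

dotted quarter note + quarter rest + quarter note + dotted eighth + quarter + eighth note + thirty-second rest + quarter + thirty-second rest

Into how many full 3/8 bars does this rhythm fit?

One bar of 3/8 = 12 thirty-second notes.
Each duration in thirty-second notes: dotted quarter note = 12; quarter rest = 8; quarter note = 8; dotted eighth = 6; quarter = 8; eighth note = 4; thirty-second rest = 1; quarter = 8; thirty-second rest = 1.
Sum: 12 + 8 + 8 + 6 + 8 + 4 + 1 + 8 + 1 = 56.
56 ÷ 12 = 4 complete bars with 8 left over.

4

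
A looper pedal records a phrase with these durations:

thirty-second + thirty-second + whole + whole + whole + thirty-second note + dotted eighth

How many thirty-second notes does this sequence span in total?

Convert each value to thirty-second notes: thirty-second = 1; thirty-second = 1; whole = 32; whole = 32; whole = 32; thirty-second note = 1; dotted eighth = 6.
Sum: 1 + 1 + 32 + 32 + 32 + 1 + 6 = 105 thirty-second notes.

105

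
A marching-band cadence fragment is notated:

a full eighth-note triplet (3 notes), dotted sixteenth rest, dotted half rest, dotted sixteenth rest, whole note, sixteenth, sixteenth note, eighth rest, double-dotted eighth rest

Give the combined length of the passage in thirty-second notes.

85

Convert each value to thirty-second notes: a full eighth-note triplet (3 notes) (three triplet eighths span one quarter) = 8; dotted sixteenth rest = 3; dotted half rest = 24; dotted sixteenth rest = 3; whole note = 32; sixteenth = 2; sixteenth note = 2; eighth rest = 4; double-dotted eighth rest = 7.
Total: 8 + 3 + 24 + 3 + 32 + 2 + 2 + 4 + 7 = 85 thirty-second notes.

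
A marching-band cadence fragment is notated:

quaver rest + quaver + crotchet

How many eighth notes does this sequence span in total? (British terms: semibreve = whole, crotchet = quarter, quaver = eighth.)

4

Working in eighth notes: quaver rest = 1; quaver = 1; crotchet = 2.
Total: 1 + 1 + 2 = 4 eighth notes.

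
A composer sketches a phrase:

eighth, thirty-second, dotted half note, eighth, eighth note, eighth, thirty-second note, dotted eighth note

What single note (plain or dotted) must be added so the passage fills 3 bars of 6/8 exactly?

3 bars of 6/8 = 72 thirty-second notes.
Express everything in thirty-second notes: eighth = 4; thirty-second = 1; dotted half note = 24; eighth = 4; eighth note = 4; eighth = 4; thirty-second note = 1; dotted eighth note = 6.
Adding: 4 + 1 + 24 + 4 + 4 + 4 + 1 + 6 = 48.
Remaining: 72 − 48 = 24 thirty-second notes, which is a dotted half note.

dotted half note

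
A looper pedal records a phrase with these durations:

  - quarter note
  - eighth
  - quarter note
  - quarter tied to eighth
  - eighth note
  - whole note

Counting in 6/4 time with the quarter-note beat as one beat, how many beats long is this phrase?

One quarter-note beat = 2 eighth notes.
Working in eighth notes: quarter note = 2; eighth = 1; quarter note = 2; quarter tied to eighth (quarter + eighth) = 3; eighth note = 1; whole note = 8.
Adding: 2 + 1 + 2 + 3 + 1 + 8 = 17.
17 ÷ 2 = 8.5 beats.

8.5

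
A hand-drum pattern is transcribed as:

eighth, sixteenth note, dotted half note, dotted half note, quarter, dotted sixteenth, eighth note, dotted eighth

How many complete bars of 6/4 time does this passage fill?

One bar of 6/4 = 48 thirty-second notes.
Convert each value to thirty-second notes: eighth = 4; sixteenth note = 2; dotted half note = 24; dotted half note = 24; quarter = 8; dotted sixteenth = 3; eighth note = 4; dotted eighth = 6.
Altogether 4 + 2 + 24 + 24 + 8 + 3 + 4 + 6 = 75.
75 ÷ 48 = 1 complete bar with 27 left over.

1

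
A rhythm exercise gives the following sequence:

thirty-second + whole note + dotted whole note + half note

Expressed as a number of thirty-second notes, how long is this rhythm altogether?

97

Working in thirty-second notes: thirty-second = 1; whole note = 32; dotted whole note = 48; half note = 16.
Sum: 1 + 32 + 48 + 16 = 97 thirty-second notes.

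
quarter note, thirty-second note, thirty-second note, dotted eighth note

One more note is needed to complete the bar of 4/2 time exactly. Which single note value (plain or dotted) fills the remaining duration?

dotted whole note

The bar of 4/2 = 64 thirty-second notes.
Each duration in thirty-second notes: quarter note = 8; thirty-second note = 1; thirty-second note = 1; dotted eighth note = 6.
Sum: 8 + 1 + 1 + 6 = 16.
Remaining: 64 − 16 = 48 thirty-second notes, which is a dotted whole note.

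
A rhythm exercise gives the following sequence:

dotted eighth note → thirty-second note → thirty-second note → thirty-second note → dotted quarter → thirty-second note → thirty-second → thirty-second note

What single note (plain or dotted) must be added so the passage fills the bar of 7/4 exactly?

whole note

The bar of 7/4 = 56 thirty-second notes.
Each duration in thirty-second notes: dotted eighth note = 6; thirty-second note = 1; thirty-second note = 1; thirty-second note = 1; dotted quarter = 12; thirty-second note = 1; thirty-second = 1; thirty-second note = 1.
Adding: 6 + 1 + 1 + 1 + 12 + 1 + 1 + 1 = 24.
Remaining: 56 − 24 = 32 thirty-second notes, which is a whole note.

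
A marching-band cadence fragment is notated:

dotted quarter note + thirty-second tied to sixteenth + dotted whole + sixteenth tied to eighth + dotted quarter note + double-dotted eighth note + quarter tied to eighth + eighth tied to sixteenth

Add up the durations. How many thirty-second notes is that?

106

Convert each value to thirty-second notes: dotted quarter note = 12; thirty-second tied to sixteenth (thirty-second + sixteenth) = 3; dotted whole = 48; sixteenth tied to eighth (sixteenth + eighth) = 6; dotted quarter note = 12; double-dotted eighth note = 7; quarter tied to eighth (quarter + eighth) = 12; eighth tied to sixteenth (eighth + sixteenth) = 6.
Altogether 12 + 3 + 48 + 6 + 12 + 7 + 12 + 6 = 106 thirty-second notes.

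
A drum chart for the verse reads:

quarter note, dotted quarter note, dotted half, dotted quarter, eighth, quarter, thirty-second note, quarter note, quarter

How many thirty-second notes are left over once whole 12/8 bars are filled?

One bar of 12/8 = 48 thirty-second notes.
Working in thirty-second notes: quarter note = 8; dotted quarter note = 12; dotted half = 24; dotted quarter = 12; eighth = 4; quarter = 8; thirty-second note = 1; quarter note = 8; quarter = 8.
Adding: 8 + 12 + 24 + 12 + 4 + 8 + 1 + 8 + 8 = 85.
85 ÷ 48 = 1 complete bar with 37 thirty-second notes remaining.

37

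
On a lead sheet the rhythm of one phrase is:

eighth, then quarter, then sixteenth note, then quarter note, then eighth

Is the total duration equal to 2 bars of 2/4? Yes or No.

No

One bar of 2/4 = 8 sixteenth notes, so 2 bars = 16.
Convert each value to sixteenth notes: eighth = 2; quarter = 4; sixteenth note = 1; quarter note = 4; eighth = 2.
Sum: 2 + 4 + 1 + 4 + 2 = 13.
13 falls short of 16, so the answer is No.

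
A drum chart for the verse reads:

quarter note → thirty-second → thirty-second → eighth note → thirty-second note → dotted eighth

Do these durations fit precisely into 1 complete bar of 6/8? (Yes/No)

No

One bar of 6/8 = 24 thirty-second notes.
Working in thirty-second notes: quarter note = 8; thirty-second = 1; thirty-second = 1; eighth note = 4; thirty-second note = 1; dotted eighth = 6.
Total: 8 + 1 + 1 + 4 + 1 + 6 = 21.
21 falls short of 24, so the answer is No.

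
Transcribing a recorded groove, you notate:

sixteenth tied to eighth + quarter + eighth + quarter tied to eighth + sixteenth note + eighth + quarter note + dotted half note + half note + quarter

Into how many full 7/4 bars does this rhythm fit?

One bar of 7/4 = 28 sixteenth notes.
Working in sixteenth notes: sixteenth tied to eighth (sixteenth + eighth) = 3; quarter = 4; eighth = 2; quarter tied to eighth (quarter + eighth) = 6; sixteenth note = 1; eighth = 2; quarter note = 4; dotted half note = 12; half note = 8; quarter = 4.
Altogether 3 + 4 + 2 + 6 + 1 + 2 + 4 + 12 + 8 + 4 = 46.
46 ÷ 28 = 1 complete bar with 18 left over.

1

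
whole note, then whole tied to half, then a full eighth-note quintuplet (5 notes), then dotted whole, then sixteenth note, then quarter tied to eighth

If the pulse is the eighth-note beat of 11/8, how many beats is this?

39.5

One eighth-note beat = 2 sixteenth notes.
Working in sixteenth notes: whole note = 16; whole tied to half (whole + half) = 24; a full eighth-note quintuplet (5 notes) (five quintuplet eighths span one half) = 8; dotted whole = 24; sixteenth note = 1; quarter tied to eighth (quarter + eighth) = 6.
Total: 16 + 24 + 8 + 24 + 1 + 6 = 79.
79 ÷ 2 = 39.5 beats.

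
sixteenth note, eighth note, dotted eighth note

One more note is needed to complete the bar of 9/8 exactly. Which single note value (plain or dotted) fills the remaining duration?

dotted half note

The bar of 9/8 = 18 sixteenth notes.
Each duration in sixteenth notes: sixteenth note = 1; eighth note = 2; dotted eighth note = 3.
Adding: 1 + 2 + 3 = 6.
Remaining: 18 − 6 = 12 sixteenth notes, which is a dotted half note.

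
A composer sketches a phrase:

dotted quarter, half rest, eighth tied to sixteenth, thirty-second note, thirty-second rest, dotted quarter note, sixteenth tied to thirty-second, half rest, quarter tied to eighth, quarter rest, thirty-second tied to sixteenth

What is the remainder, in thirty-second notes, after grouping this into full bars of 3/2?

42

One bar of 3/2 = 48 thirty-second notes.
Express everything in thirty-second notes: dotted quarter = 12; half rest = 16; eighth tied to sixteenth (eighth + sixteenth) = 6; thirty-second note = 1; thirty-second rest = 1; dotted quarter note = 12; sixteenth tied to thirty-second (sixteenth + thirty-second) = 3; half rest = 16; quarter tied to eighth (quarter + eighth) = 12; quarter rest = 8; thirty-second tied to sixteenth (thirty-second + sixteenth) = 3.
Total: 12 + 16 + 6 + 1 + 1 + 12 + 3 + 16 + 12 + 8 + 3 = 90.
90 ÷ 48 = 1 complete bar with 42 thirty-second notes remaining.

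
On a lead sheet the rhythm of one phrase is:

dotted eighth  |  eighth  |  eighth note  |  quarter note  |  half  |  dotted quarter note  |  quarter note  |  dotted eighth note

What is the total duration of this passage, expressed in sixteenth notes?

32

In sixteenth notes: dotted eighth = 3; eighth = 2; eighth note = 2; quarter note = 4; half = 8; dotted quarter note = 6; quarter note = 4; dotted eighth note = 3.
Total: 3 + 2 + 2 + 4 + 8 + 6 + 4 + 3 = 32 sixteenth notes.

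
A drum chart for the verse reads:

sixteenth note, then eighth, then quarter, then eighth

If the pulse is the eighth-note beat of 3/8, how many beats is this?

One eighth-note beat = 2 sixteenth notes.
Convert each value to sixteenth notes: sixteenth note = 1; eighth = 2; quarter = 4; eighth = 2.
Adding: 1 + 2 + 4 + 2 = 9.
9 ÷ 2 = 4.5 beats.

4.5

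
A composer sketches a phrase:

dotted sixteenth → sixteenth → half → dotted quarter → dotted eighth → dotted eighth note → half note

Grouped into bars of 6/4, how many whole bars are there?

1

One bar of 6/4 = 48 thirty-second notes.
Each duration in thirty-second notes: dotted sixteenth = 3; sixteenth = 2; half = 16; dotted quarter = 12; dotted eighth = 6; dotted eighth note = 6; half note = 16.
Sum: 3 + 2 + 16 + 12 + 6 + 6 + 16 = 61.
61 ÷ 48 = 1 complete bar with 13 left over.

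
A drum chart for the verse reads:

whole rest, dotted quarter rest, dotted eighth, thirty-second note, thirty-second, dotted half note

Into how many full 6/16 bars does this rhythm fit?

6

One bar of 6/16 = 12 thirty-second notes.
Express everything in thirty-second notes: whole rest = 32; dotted quarter rest = 12; dotted eighth = 6; thirty-second note = 1; thirty-second = 1; dotted half note = 24.
Sum: 32 + 12 + 6 + 1 + 1 + 24 = 76.
76 ÷ 12 = 6 complete bars with 4 left over.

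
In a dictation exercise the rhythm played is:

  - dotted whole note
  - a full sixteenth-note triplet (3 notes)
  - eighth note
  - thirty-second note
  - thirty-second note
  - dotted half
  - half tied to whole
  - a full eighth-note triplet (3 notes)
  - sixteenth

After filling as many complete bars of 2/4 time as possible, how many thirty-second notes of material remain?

One bar of 2/4 = 16 thirty-second notes.
Express everything in thirty-second notes: dotted whole note = 48; a full sixteenth-note triplet (3 notes) (three triplet sixteenths span one eighth) = 4; eighth note = 4; thirty-second note = 1; thirty-second note = 1; dotted half = 24; half tied to whole (half + whole) = 48; a full eighth-note triplet (3 notes) (three triplet eighths span one quarter) = 8; sixteenth = 2.
Adding: 48 + 4 + 4 + 1 + 1 + 24 + 48 + 8 + 2 = 140.
140 ÷ 16 = 8 complete bars with 12 thirty-second notes remaining.

12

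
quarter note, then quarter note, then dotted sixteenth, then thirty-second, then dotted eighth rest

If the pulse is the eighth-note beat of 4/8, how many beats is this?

6.5

One eighth-note beat = 4 thirty-second notes.
In thirty-second notes: quarter note = 8; quarter note = 8; dotted sixteenth = 3; thirty-second = 1; dotted eighth rest = 6.
Altogether 8 + 8 + 3 + 1 + 6 = 26.
26 ÷ 4 = 6.5 beats.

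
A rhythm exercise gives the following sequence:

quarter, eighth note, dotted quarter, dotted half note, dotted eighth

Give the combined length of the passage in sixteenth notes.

27

Each duration in sixteenth notes: quarter = 4; eighth note = 2; dotted quarter = 6; dotted half note = 12; dotted eighth = 3.
Sum: 4 + 2 + 6 + 12 + 3 = 27 sixteenth notes.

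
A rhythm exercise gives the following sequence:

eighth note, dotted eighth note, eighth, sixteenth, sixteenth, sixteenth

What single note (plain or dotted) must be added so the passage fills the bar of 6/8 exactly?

eighth note

The bar of 6/8 = 12 sixteenth notes.
Working in sixteenth notes: eighth note = 2; dotted eighth note = 3; eighth = 2; sixteenth = 1; sixteenth = 1; sixteenth = 1.
Sum: 2 + 3 + 2 + 1 + 1 + 1 = 10.
Remaining: 12 − 10 = 2 sixteenth notes, which is a eighth note.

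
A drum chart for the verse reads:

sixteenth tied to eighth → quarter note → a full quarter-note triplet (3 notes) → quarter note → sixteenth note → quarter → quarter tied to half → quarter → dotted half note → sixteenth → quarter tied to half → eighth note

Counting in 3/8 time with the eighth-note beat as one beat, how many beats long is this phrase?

33.5

One eighth-note beat = 2 sixteenth notes.
Working in sixteenth notes: sixteenth tied to eighth (sixteenth + eighth) = 3; quarter note = 4; a full quarter-note triplet (3 notes) (three triplet quarters span one half) = 8; quarter note = 4; sixteenth note = 1; quarter = 4; quarter tied to half (quarter + half) = 12; quarter = 4; dotted half note = 12; sixteenth = 1; quarter tied to half (quarter + half) = 12; eighth note = 2.
Altogether 3 + 4 + 8 + 4 + 1 + 4 + 12 + 4 + 12 + 1 + 12 + 2 = 67.
67 ÷ 2 = 33.5 beats.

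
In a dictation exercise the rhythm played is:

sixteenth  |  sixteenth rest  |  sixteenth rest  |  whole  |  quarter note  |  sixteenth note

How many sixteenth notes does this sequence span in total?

Convert each value to sixteenth notes: sixteenth = 1; sixteenth rest = 1; sixteenth rest = 1; whole = 16; quarter note = 4; sixteenth note = 1.
Altogether 1 + 1 + 1 + 16 + 4 + 1 = 24 sixteenth notes.

24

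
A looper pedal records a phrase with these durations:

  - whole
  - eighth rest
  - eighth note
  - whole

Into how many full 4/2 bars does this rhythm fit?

1

One bar of 4/2 = 16 eighth notes.
Convert each value to eighth notes: whole = 8; eighth rest = 1; eighth note = 1; whole = 8.
Sum: 8 + 1 + 1 + 8 = 18.
18 ÷ 16 = 1 complete bar with 2 left over.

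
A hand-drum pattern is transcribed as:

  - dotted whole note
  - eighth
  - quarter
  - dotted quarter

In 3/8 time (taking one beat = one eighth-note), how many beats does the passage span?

18

One eighth-note beat = 2 sixteenth notes.
Working in sixteenth notes: dotted whole note = 24; eighth = 2; quarter = 4; dotted quarter = 6.
Sum: 24 + 2 + 4 + 6 = 36.
36 ÷ 2 = 18 beats.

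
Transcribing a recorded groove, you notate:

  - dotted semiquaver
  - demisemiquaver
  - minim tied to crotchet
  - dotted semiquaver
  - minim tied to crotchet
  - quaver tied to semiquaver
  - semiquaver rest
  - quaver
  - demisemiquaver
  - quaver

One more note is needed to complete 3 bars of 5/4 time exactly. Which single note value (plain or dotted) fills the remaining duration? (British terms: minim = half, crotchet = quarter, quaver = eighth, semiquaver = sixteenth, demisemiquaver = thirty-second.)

dotted whole note

3 bars of 5/4 = 120 thirty-second notes.
Convert each value to thirty-second notes: dotted semiquaver = 3; demisemiquaver = 1; minim tied to crotchet (minim + crotchet) = 24; dotted semiquaver = 3; minim tied to crotchet (minim + crotchet) = 24; quaver tied to semiquaver (quaver + semiquaver) = 6; semiquaver rest = 2; quaver = 4; demisemiquaver = 1; quaver = 4.
Altogether 3 + 1 + 24 + 3 + 24 + 6 + 2 + 4 + 1 + 4 = 72.
Remaining: 120 − 72 = 48 thirty-second notes, which is a dotted whole note.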